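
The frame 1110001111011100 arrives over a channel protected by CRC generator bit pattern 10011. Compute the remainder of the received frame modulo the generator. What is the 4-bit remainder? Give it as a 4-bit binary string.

0010

Modulo-2 division of 1110001111011100 by 10011:
  pos 0: 11100 XOR 10011 = 01111
  pos 1: 11110 XOR 10011 = 01101
  pos 2: 11011 XOR 10011 = 01000
  pos 3: 10001 XOR 10011 = 00010
  pos 6: 10110 XOR 10011 = 00101
  pos 8: 10111 XOR 10011 = 00100
  pos 10: 10010 XOR 10011 = 00001
Remainder = 0010 (nonzero — an error is detected).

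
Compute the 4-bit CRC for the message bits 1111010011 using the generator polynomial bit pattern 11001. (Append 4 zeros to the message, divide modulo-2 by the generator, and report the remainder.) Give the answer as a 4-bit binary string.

1110

Append 4 zeros: 11110100110000. Divide by 11001 (XOR where the leading bit is 1):
  pos 0: 11110 XOR 11001 = 00111
  pos 2: 11110 XOR 11001 = 00111
  pos 4: 11101 XOR 11001 = 00100
  pos 6: 10010 XOR 11001 = 01011
  pos 7: 10110 XOR 11001 = 01111
  pos 8: 11110 XOR 11001 = 00111
Remainder (last 4 bits) = 1110. This is the CRC / FCS.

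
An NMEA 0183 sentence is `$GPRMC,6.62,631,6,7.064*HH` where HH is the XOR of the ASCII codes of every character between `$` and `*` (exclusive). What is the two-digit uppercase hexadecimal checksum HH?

XOR the ASCII codes of the payload characters:
  'G' = 0x47 → acc = 0x47
  'P' = 0x50 → acc = 0x17
  'R' = 0x52 → acc = 0x45
  'M' = 0x4D → acc = 0x08
  'C' = 0x43 → acc = 0x4B
  ',' = 0x2C → acc = 0x67
  '6' = 0x36 → acc = 0x51
  '.' = 0x2E → acc = 0x7F
  '6' = 0x36 → acc = 0x49
  '2' = 0x32 → acc = 0x7B
  ',' = 0x2C → acc = 0x57
  '6' = 0x36 → acc = 0x61
  '3' = 0x33 → acc = 0x52
  '1' = 0x31 → acc = 0x63
  ',' = 0x2C → acc = 0x4F
  '6' = 0x36 → acc = 0x79
  ',' = 0x2C → acc = 0x55
  '7' = 0x37 → acc = 0x62
  '.' = 0x2E → acc = 0x4C
  '0' = 0x30 → acc = 0x7C
  '6' = 0x36 → acc = 0x4A
  '4' = 0x34 → acc = 0x7E
Checksum = 0x7E.

7E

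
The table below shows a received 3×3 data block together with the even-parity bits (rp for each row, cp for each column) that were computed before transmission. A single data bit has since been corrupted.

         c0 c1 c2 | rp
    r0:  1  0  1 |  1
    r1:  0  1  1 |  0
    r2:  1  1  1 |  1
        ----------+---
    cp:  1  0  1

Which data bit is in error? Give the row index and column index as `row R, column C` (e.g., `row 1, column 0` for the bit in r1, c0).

Recompute each row's even parity and compare to rp:
  r0: data parity 0, sent rp 1 → mismatch
  r1: data parity 0, sent rp 0 → ok
  r2: data parity 1, sent rp 1 → ok
Recompute each column's even parity and compare to cp:
  c0: data parity 0, sent cp 1 → mismatch
  c1: data parity 0, sent cp 0 → ok
  c2: data parity 1, sent cp 1 → ok
Exactly one row (r0) and one column (c0) fail → the flipped bit is at their intersection.

row 0, column 0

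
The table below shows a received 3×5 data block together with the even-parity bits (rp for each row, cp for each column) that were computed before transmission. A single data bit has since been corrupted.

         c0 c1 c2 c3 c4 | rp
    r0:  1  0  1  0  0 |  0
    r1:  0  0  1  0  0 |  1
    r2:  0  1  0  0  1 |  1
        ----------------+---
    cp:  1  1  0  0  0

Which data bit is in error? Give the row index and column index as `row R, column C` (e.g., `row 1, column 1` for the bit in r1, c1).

Recompute each row's even parity and compare to rp:
  r0: data parity 0, sent rp 0 → ok
  r1: data parity 1, sent rp 1 → ok
  r2: data parity 0, sent rp 1 → mismatch
Recompute each column's even parity and compare to cp:
  c0: data parity 1, sent cp 1 → ok
  c1: data parity 1, sent cp 1 → ok
  c2: data parity 0, sent cp 0 → ok
  c3: data parity 0, sent cp 0 → ok
  c4: data parity 1, sent cp 0 → mismatch
Exactly one row (r2) and one column (c4) fail → the flipped bit is at their intersection.

row 2, column 4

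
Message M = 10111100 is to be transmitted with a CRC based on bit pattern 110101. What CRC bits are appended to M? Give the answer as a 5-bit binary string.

Append 5 zeros: 1011110000000. Divide by 110101 (XOR where the leading bit is 1):
  pos 0: 101111 XOR 110101 = 011010
  pos 1: 110100 XOR 110101 = 000001
  pos 6: 100000 XOR 110101 = 010101
  pos 7: 101010 XOR 110101 = 011111
Remainder (last 5 bits) = 11111. This is the CRC / FCS.

11111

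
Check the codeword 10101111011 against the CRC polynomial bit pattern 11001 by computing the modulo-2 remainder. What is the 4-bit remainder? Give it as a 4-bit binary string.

0010

Modulo-2 division of 10101111011 by 11001:
  pos 0: 10101 XOR 11001 = 01100
  pos 1: 11001 XOR 11001 = 00000
  pos 6: 11011 XOR 11001 = 00010
Remainder = 0010 (nonzero — an error is detected).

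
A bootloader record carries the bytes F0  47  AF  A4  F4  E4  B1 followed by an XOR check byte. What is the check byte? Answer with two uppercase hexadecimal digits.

XOR the bytes together:
  start with 0xF0
  0xF0 ⊕ 0x47 = 0xB7
  0xB7 ⊕ 0xAF = 0x18
  0x18 ⊕ 0xA4 = 0xBC
  0xBC ⊕ 0xF4 = 0x48
  0x48 ⊕ 0xE4 = 0xAC
  0xAC ⊕ 0xB1 = 0x1D

1D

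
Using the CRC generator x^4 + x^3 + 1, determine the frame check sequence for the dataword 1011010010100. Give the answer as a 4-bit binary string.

Append 4 zeros: 10110100101000000. Divide by 11001 (XOR where the leading bit is 1):
  pos 0: 10110 XOR 11001 = 01111
  pos 1: 11111 XOR 11001 = 00110
  pos 3: 11000 XOR 11001 = 00001
  pos 7: 11010 XOR 11001 = 00011
  pos 10: 11000 XOR 11001 = 00001
Remainder (last 4 bits) = 0100. This is the CRC / FCS.

0100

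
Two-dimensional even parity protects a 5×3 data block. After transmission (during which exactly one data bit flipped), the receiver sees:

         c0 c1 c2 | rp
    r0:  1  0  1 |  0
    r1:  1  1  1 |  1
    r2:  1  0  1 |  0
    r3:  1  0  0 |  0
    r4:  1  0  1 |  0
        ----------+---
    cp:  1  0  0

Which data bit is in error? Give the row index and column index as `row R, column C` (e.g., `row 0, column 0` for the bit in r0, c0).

Recompute each row's even parity and compare to rp:
  r0: data parity 0, sent rp 0 → ok
  r1: data parity 1, sent rp 1 → ok
  r2: data parity 0, sent rp 0 → ok
  r3: data parity 1, sent rp 0 → mismatch
  r4: data parity 0, sent rp 0 → ok
Recompute each column's even parity and compare to cp:
  c0: data parity 1, sent cp 1 → ok
  c1: data parity 1, sent cp 0 → mismatch
  c2: data parity 0, sent cp 0 → ok
Exactly one row (r3) and one column (c1) fail → the flipped bit is at their intersection.

row 3, column 1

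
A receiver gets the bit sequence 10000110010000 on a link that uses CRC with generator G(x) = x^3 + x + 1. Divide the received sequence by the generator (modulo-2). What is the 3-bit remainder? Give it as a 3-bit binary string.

Modulo-2 division of 10000110010000 by 1011:
  pos 0: 1000 XOR 1011 = 0011
  pos 2: 1101 XOR 1011 = 0110
  pos 3: 1101 XOR 1011 = 0110
  pos 4: 1100 XOR 1011 = 0111
  pos 5: 1110 XOR 1011 = 0101
  pos 6: 1011 XOR 1011 = 0000
Remainder = 000 (zero — the frame passes the CRC check).

000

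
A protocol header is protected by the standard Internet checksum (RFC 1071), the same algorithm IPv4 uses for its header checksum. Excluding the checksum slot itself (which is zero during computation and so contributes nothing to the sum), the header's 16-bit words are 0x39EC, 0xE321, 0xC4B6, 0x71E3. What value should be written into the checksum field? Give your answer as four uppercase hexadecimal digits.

One's-complement addition (fold any carry out of bit 15 back into bit 0):
  0x39EC + 0xE321 = 0x11D0D → wrap carry → 0x1D0E
  0x1D0E + 0xC4B6 = 0x0E1C4
  0xE1C4 + 0x71E3 = 0x153A7 → wrap carry → 0x53A8
One's-complement sum = 0x53A8.
Checksum = ~0x53A8 & 0xFFFF = 0xAC57.

AC57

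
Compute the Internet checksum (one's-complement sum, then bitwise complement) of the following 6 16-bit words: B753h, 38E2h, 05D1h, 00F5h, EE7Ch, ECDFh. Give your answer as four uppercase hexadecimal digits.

2DA7

One's-complement addition (fold any carry out of bit 15 back into bit 0):
  0xB753 + 0x38E2 = 0x0F035
  0xF035 + 0x05D1 = 0x0F606
  0xF606 + 0x00F5 = 0x0F6FB
  0xF6FB + 0xEE7C = 0x1E577 → wrap carry → 0xE578
  0xE578 + 0xECDF = 0x1D257 → wrap carry → 0xD258
One's-complement sum = 0xD258.
Checksum = ~0xD258 & 0xFFFF = 0x2DA7.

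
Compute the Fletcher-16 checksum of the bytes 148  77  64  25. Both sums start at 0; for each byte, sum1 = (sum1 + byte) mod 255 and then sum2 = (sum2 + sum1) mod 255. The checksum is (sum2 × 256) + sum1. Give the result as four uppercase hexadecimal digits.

D33B

Running sums (mod 255):
  after byte 0 (148): sum1=148, sum2=148
  after byte 1 (77): sum1=225, sum2=118
  after byte 2 (64): sum1=34, sum2=152
  after byte 3 (25): sum1=59, sum2=211
Checksum = sum2·256 + sum1 = 211·256 + 59 = 54075 = 0xD33B.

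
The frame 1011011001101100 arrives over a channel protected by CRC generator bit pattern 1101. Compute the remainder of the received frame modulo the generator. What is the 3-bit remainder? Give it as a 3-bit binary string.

010

Modulo-2 division of 1011011001101100 by 1101:
  pos 0: 1011 XOR 1101 = 0110
  pos 1: 1100 XOR 1101 = 0001
  pos 4: 1110 XOR 1101 = 0011
  pos 6: 1101 XOR 1101 = 0000
  pos 10: 1011 XOR 1101 = 0110
  pos 11: 1100 XOR 1101 = 0001
Remainder = 010 (nonzero — an error is detected).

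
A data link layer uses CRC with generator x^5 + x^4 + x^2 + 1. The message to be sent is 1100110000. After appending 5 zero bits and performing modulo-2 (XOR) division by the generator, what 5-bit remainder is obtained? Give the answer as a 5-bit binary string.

Append 5 zeros: 110011000000000. Divide by 110101 (XOR where the leading bit is 1):
  pos 0: 110011 XOR 110101 = 000110
  pos 3: 110000 XOR 110101 = 000101
  pos 6: 101000 XOR 110101 = 011101
  pos 7: 111010 XOR 110101 = 001111
  pos 9: 111100 XOR 110101 = 001001
Remainder (last 5 bits) = 01001. This is the CRC / FCS.

01001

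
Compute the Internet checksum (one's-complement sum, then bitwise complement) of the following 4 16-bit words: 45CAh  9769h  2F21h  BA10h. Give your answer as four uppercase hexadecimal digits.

One's-complement addition (fold any carry out of bit 15 back into bit 0):
  0x45CA + 0x9769 = 0x0DD33
  0xDD33 + 0x2F21 = 0x10C54 → wrap carry → 0x0C55
  0x0C55 + 0xBA10 = 0x0C665
One's-complement sum = 0xC665.
Checksum = ~0xC665 & 0xFFFF = 0x399A.

399A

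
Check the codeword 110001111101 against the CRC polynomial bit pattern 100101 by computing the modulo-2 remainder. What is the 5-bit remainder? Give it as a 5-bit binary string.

00100

Modulo-2 division of 110001111101 by 100101:
  pos 0: 110001 XOR 100101 = 010100
  pos 1: 101001 XOR 100101 = 001100
  pos 3: 110011 XOR 100101 = 010110
  pos 4: 101101 XOR 100101 = 001000
  pos 6: 100001 XOR 100101 = 000100
Remainder = 00100 (nonzero — an error is detected).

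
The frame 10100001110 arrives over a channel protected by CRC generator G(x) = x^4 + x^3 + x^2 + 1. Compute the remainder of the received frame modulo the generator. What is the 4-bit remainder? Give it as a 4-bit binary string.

0100

Modulo-2 division of 10100001110 by 11101:
  pos 0: 10100 XOR 11101 = 01001
  pos 1: 10010 XOR 11101 = 01111
  pos 2: 11110 XOR 11101 = 00011
  pos 5: 11111 XOR 11101 = 00010
Remainder = 0100 (nonzero — an error is detected).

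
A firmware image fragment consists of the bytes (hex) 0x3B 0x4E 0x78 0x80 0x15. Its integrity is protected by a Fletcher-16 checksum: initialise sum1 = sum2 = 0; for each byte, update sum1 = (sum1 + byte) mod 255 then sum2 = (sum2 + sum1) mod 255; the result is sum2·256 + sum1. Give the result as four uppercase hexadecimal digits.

Running sums (mod 255):
  after byte 0 (0x3B): sum1=59, sum2=59
  after byte 1 (0x4E): sum1=137, sum2=196
  after byte 2 (0x78): sum1=2, sum2=198
  after byte 3 (0x80): sum1=130, sum2=73
  after byte 4 (0x15): sum1=151, sum2=224
Checksum = sum2·256 + sum1 = 224·256 + 151 = 57495 = 0xE097.

E097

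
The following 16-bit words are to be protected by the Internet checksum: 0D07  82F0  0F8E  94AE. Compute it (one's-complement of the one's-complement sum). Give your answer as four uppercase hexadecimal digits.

CBCB

One's-complement addition (fold any carry out of bit 15 back into bit 0):
  0x0D07 + 0x82F0 = 0x08FF7
  0x8FF7 + 0x0F8E = 0x09F85
  0x9F85 + 0x94AE = 0x13433 → wrap carry → 0x3434
One's-complement sum = 0x3434.
Checksum = ~0x3434 & 0xFFFF = 0xCBCB.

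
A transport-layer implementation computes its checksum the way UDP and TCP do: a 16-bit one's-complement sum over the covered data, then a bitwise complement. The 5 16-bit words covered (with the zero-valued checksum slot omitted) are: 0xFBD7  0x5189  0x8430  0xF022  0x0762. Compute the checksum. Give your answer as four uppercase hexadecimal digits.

36E9

One's-complement addition (fold any carry out of bit 15 back into bit 0):
  0xFBD7 + 0x5189 = 0x14D60 → wrap carry → 0x4D61
  0x4D61 + 0x8430 = 0x0D191
  0xD191 + 0xF022 = 0x1C1B3 → wrap carry → 0xC1B4
  0xC1B4 + 0x0762 = 0x0C916
One's-complement sum = 0xC916.
Checksum = ~0xC916 & 0xFFFF = 0x36E9.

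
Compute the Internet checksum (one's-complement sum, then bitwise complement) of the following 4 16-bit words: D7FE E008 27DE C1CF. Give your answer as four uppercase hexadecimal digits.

One's-complement addition (fold any carry out of bit 15 back into bit 0):
  0xD7FE + 0xE008 = 0x1B806 → wrap carry → 0xB807
  0xB807 + 0x27DE = 0x0DFE5
  0xDFE5 + 0xC1CF = 0x1A1B4 → wrap carry → 0xA1B5
One's-complement sum = 0xA1B5.
Checksum = ~0xA1B5 & 0xFFFF = 0x5E4A.

5E4A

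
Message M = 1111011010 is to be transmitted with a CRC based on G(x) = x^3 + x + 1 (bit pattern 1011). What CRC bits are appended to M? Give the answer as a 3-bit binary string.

Append 3 zeros: 1111011010000. Divide by 1011 (XOR where the leading bit is 1):
  pos 0: 1111 XOR 1011 = 0100
  pos 1: 1000 XOR 1011 = 0011
  pos 3: 1111 XOR 1011 = 0100
  pos 4: 1000 XOR 1011 = 0011
  pos 6: 1110 XOR 1011 = 0101
  pos 7: 1010 XOR 1011 = 0001
Remainder (last 3 bits) = 100. This is the CRC / FCS.

100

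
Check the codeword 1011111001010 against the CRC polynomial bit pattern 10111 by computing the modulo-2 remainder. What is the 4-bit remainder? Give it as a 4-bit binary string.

Modulo-2 division of 1011111001010 by 10111:
  pos 0: 10111 XOR 10111 = 00000
  pos 5: 11001 XOR 10111 = 01110
  pos 6: 11100 XOR 10111 = 01011
  pos 7: 10111 XOR 10111 = 00000
Remainder = 0000 (zero — the frame passes the CRC check).

0000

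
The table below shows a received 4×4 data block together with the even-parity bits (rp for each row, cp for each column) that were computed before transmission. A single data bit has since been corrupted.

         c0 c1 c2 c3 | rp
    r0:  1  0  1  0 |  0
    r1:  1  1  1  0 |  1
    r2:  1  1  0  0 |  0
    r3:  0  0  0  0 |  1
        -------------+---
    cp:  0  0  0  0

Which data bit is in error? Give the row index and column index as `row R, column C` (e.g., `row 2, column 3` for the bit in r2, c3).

Recompute each row's even parity and compare to rp:
  r0: data parity 0, sent rp 0 → ok
  r1: data parity 1, sent rp 1 → ok
  r2: data parity 0, sent rp 0 → ok
  r3: data parity 0, sent rp 1 → mismatch
Recompute each column's even parity and compare to cp:
  c0: data parity 1, sent cp 0 → mismatch
  c1: data parity 0, sent cp 0 → ok
  c2: data parity 0, sent cp 0 → ok
  c3: data parity 0, sent cp 0 → ok
Exactly one row (r3) and one column (c0) fail → the flipped bit is at their intersection.

row 3, column 0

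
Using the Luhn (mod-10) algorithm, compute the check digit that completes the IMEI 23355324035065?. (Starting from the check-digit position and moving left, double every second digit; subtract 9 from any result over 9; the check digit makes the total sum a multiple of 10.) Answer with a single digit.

9

Partial digits right→left: 5 6 0 5 3 0 4 2 3 5 5 3 3 2
Double every second digit counting from the check-digit position (so the 1st, 3rd, 5th, ... of the partial from the right).
  doubled (with −9 where >9): 1 0 6 8 6 1 6 → sum 28
  kept as-is: 6 5 0 2 5 3 2 → sum 23
Total = 28 + 23 = 51.
Check digit = (10 − (51 mod 10)) mod 10 = 9.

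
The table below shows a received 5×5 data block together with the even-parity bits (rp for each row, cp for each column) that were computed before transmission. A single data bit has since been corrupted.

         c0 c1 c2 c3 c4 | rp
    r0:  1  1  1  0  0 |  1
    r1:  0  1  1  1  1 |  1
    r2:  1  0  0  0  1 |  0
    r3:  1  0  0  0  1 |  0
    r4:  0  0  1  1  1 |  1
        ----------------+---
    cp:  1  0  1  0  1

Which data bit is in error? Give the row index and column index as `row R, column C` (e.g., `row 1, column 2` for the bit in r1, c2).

row 1, column 4

Recompute each row's even parity and compare to rp:
  r0: data parity 1, sent rp 1 → ok
  r1: data parity 0, sent rp 1 → mismatch
  r2: data parity 0, sent rp 0 → ok
  r3: data parity 0, sent rp 0 → ok
  r4: data parity 1, sent rp 1 → ok
Recompute each column's even parity and compare to cp:
  c0: data parity 1, sent cp 1 → ok
  c1: data parity 0, sent cp 0 → ok
  c2: data parity 1, sent cp 1 → ok
  c3: data parity 0, sent cp 0 → ok
  c4: data parity 0, sent cp 1 → mismatch
Exactly one row (r1) and one column (c4) fail → the flipped bit is at their intersection.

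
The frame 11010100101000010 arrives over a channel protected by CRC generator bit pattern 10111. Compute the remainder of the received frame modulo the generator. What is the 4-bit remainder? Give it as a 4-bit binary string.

Modulo-2 division of 11010100101000010 by 10111:
  pos 0: 11010 XOR 10111 = 01101
  pos 1: 11011 XOR 10111 = 01100
  pos 2: 11000 XOR 10111 = 01111
  pos 3: 11110 XOR 10111 = 01001
  pos 4: 10011 XOR 10111 = 00100
  pos 6: 10001 XOR 10111 = 00110
  pos 8: 11000 XOR 10111 = 01111
  pos 9: 11110 XOR 10111 = 01001
  pos 10: 10010 XOR 10111 = 00101
  pos 12: 10110 XOR 10111 = 00001
Remainder = 0001 (nonzero — an error is detected).

0001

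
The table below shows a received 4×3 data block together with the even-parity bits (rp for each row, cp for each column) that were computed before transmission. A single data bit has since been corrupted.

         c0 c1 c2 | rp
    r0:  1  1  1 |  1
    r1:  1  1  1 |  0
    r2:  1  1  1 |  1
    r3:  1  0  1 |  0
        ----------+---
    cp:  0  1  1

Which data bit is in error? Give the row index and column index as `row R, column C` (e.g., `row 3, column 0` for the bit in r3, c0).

row 1, column 2

Recompute each row's even parity and compare to rp:
  r0: data parity 1, sent rp 1 → ok
  r1: data parity 1, sent rp 0 → mismatch
  r2: data parity 1, sent rp 1 → ok
  r3: data parity 0, sent rp 0 → ok
Recompute each column's even parity and compare to cp:
  c0: data parity 0, sent cp 0 → ok
  c1: data parity 1, sent cp 1 → ok
  c2: data parity 0, sent cp 1 → mismatch
Exactly one row (r1) and one column (c2) fail → the flipped bit is at their intersection.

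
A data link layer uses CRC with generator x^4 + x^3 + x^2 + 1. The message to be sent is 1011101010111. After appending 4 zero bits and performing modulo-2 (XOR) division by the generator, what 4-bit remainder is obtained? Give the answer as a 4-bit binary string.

0010

Append 4 zeros: 10111010101110000. Divide by 11101 (XOR where the leading bit is 1):
  pos 0: 10111 XOR 11101 = 01010
  pos 1: 10100 XOR 11101 = 01001
  pos 2: 10011 XOR 11101 = 01110
  pos 3: 11100 XOR 11101 = 00001
  pos 7: 11011 XOR 11101 = 00110
  pos 9: 11010 XOR 11101 = 00111
  pos 11: 11100 XOR 11101 = 00001
Remainder (last 4 bits) = 0010. This is the CRC / FCS.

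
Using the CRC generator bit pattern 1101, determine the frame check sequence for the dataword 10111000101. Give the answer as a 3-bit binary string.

110

Append 3 zeros: 10111000101000. Divide by 1101 (XOR where the leading bit is 1):
  pos 0: 1011 XOR 1101 = 0110
  pos 1: 1101 XOR 1101 = 0000
  pos 8: 1010 XOR 1101 = 0111
  pos 9: 1110 XOR 1101 = 0011
Remainder (last 3 bits) = 110. This is the CRC / FCS.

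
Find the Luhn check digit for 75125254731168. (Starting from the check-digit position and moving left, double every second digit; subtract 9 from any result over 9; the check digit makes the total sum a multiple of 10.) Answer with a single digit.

6

Partial digits right→left: 8 6 1 1 3 7 4 5 2 5 2 1 5 7
Double every second digit counting from the check-digit position (so the 1st, 3rd, 5th, ... of the partial from the right).
  doubled (with −9 where >9): 7 2 6 8 4 4 1 → sum 32
  kept as-is: 6 1 7 5 5 1 7 → sum 32
Total = 32 + 32 = 64.
Check digit = (10 − (64 mod 10)) mod 10 = 6.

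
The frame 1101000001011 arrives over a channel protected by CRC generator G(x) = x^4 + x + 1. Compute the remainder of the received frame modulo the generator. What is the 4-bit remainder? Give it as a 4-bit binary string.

0000

Modulo-2 division of 1101000001011 by 10011:
  pos 0: 11010 XOR 10011 = 01001
  pos 1: 10010 XOR 10011 = 00001
  pos 5: 10001 XOR 10011 = 00010
  pos 8: 10011 XOR 10011 = 00000
Remainder = 0000 (zero — the frame passes the CRC check).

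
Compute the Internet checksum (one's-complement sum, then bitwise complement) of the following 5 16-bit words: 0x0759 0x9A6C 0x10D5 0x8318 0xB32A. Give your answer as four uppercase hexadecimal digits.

One's-complement addition (fold any carry out of bit 15 back into bit 0):
  0x0759 + 0x9A6C = 0x0A1C5
  0xA1C5 + 0x10D5 = 0x0B29A
  0xB29A + 0x8318 = 0x135B2 → wrap carry → 0x35B3
  0x35B3 + 0xB32A = 0x0E8DD
One's-complement sum = 0xE8DD.
Checksum = ~0xE8DD & 0xFFFF = 0x1722.

1722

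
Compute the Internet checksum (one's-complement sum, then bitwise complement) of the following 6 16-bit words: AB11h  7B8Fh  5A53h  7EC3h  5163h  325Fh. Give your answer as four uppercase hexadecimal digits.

7C85

One's-complement addition (fold any carry out of bit 15 back into bit 0):
  0xAB11 + 0x7B8F = 0x126A0 → wrap carry → 0x26A1
  0x26A1 + 0x5A53 = 0x080F4
  0x80F4 + 0x7EC3 = 0x0FFB7
  0xFFB7 + 0x5163 = 0x1511A → wrap carry → 0x511B
  0x511B + 0x325F = 0x0837A
One's-complement sum = 0x837A.
Checksum = ~0x837A & 0xFFFF = 0x7C85.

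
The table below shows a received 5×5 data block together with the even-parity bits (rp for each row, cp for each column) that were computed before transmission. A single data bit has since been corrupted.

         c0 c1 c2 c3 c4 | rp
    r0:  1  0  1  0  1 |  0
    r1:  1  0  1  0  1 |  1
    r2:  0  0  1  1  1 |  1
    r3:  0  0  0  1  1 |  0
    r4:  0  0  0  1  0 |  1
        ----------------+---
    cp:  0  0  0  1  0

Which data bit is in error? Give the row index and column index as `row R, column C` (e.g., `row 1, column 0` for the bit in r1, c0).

row 0, column 2

Recompute each row's even parity and compare to rp:
  r0: data parity 1, sent rp 0 → mismatch
  r1: data parity 1, sent rp 1 → ok
  r2: data parity 1, sent rp 1 → ok
  r3: data parity 0, sent rp 0 → ok
  r4: data parity 1, sent rp 1 → ok
Recompute each column's even parity and compare to cp:
  c0: data parity 0, sent cp 0 → ok
  c1: data parity 0, sent cp 0 → ok
  c2: data parity 1, sent cp 0 → mismatch
  c3: data parity 1, sent cp 1 → ok
  c4: data parity 0, sent cp 0 → ok
Exactly one row (r0) and one column (c2) fail → the flipped bit is at their intersection.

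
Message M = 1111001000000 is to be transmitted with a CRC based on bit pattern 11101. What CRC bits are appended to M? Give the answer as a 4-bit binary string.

0001

Append 4 zeros: 11110010000000000. Divide by 11101 (XOR where the leading bit is 1):
  pos 0: 11110 XOR 11101 = 00011
  pos 3: 11010 XOR 11101 = 00111
  pos 5: 11100 XOR 11101 = 00001
  pos 9: 10000 XOR 11101 = 01101
  pos 10: 11010 XOR 11101 = 00111
  pos 12: 11100 XOR 11101 = 00001
Remainder (last 4 bits) = 0001. This is the CRC / FCS.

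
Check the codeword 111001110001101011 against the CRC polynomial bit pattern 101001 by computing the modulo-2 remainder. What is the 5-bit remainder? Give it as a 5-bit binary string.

00000

Modulo-2 division of 111001110001101011 by 101001:
  pos 0: 111001 XOR 101001 = 010000
  pos 1: 100001 XOR 101001 = 001000
  pos 3: 100010 XOR 101001 = 001011
  pos 5: 101100 XOR 101001 = 000101
  pos 8: 101110 XOR 101001 = 000111
  pos 11: 111101 XOR 101001 = 010100
  pos 12: 101001 XOR 101001 = 000000
Remainder = 00000 (zero — the frame passes the CRC check).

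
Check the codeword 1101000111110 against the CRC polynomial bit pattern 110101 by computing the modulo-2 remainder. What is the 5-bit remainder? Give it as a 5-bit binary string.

Modulo-2 division of 1101000111110 by 110101:
  pos 0: 110100 XOR 110101 = 000001
  pos 5: 101111 XOR 110101 = 011010
  pos 6: 110101 XOR 110101 = 000000
Remainder = 00000 (zero — the frame passes the CRC check).

00000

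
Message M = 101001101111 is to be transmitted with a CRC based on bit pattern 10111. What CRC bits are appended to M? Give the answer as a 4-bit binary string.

0110

Append 4 zeros: 1010011011110000. Divide by 10111 (XOR where the leading bit is 1):
  pos 0: 10100 XOR 10111 = 00011
  pos 3: 11110 XOR 10111 = 01001
  pos 4: 10011 XOR 10111 = 00100
  pos 6: 10011 XOR 10111 = 00100
  pos 8: 10010 XOR 10111 = 00101
  pos 10: 10100 XOR 10111 = 00011
Remainder (last 4 bits) = 0110. This is the CRC / FCS.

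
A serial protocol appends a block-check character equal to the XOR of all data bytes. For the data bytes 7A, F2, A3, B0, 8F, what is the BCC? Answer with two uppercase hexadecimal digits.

14

XOR the bytes together:
  start with 0x7A
  0x7A ⊕ 0xF2 = 0x88
  0x88 ⊕ 0xA3 = 0x2B
  0x2B ⊕ 0xB0 = 0x9B
  0x9B ⊕ 0x8F = 0x14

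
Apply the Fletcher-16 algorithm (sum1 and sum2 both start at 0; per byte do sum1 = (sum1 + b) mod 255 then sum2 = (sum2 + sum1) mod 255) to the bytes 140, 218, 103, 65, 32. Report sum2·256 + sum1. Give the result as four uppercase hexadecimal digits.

0330

Running sums (mod 255):
  after byte 0 (140): sum1=140, sum2=140
  after byte 1 (218): sum1=103, sum2=243
  after byte 2 (103): sum1=206, sum2=194
  after byte 3 (65): sum1=16, sum2=210
  after byte 4 (32): sum1=48, sum2=3
Checksum = sum2·256 + sum1 = 3·256 + 48 = 816 = 0x0330.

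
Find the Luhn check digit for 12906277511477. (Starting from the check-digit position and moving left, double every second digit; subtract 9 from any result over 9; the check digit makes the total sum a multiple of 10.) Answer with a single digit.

Partial digits right→left: 7 7 4 1 1 5 7 7 2 6 0 9 2 1
Double every second digit counting from the check-digit position (so the 1st, 3rd, 5th, ... of the partial from the right).
  doubled (with −9 where >9): 5 8 2 5 4 0 4 → sum 28
  kept as-is: 7 1 5 7 6 9 1 → sum 36
Total = 28 + 36 = 64.
Check digit = (10 − (64 mod 10)) mod 10 = 6.

6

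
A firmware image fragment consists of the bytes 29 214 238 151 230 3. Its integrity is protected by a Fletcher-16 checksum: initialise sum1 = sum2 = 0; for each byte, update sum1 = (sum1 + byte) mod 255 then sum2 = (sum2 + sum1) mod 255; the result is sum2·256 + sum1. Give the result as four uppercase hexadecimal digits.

3464

Running sums (mod 255):
  after byte 0 (29): sum1=29, sum2=29
  after byte 1 (214): sum1=243, sum2=17
  after byte 2 (238): sum1=226, sum2=243
  after byte 3 (151): sum1=122, sum2=110
  after byte 4 (230): sum1=97, sum2=207
  after byte 5 (3): sum1=100, sum2=52
Checksum = sum2·256 + sum1 = 52·256 + 100 = 13412 = 0x3464.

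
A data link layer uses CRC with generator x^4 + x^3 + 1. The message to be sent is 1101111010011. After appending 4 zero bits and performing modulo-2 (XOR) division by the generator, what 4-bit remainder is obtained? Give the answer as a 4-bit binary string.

Append 4 zeros: 11011110100110000. Divide by 11001 (XOR where the leading bit is 1):
  pos 0: 11011 XOR 11001 = 00010
  pos 3: 10110 XOR 11001 = 01111
  pos 4: 11111 XOR 11001 = 00110
  pos 6: 11000 XOR 11001 = 00001
  pos 10: 11100 XOR 11001 = 00101
  pos 12: 10100 XOR 11001 = 01101
Remainder (last 4 bits) = 1101. This is the CRC / FCS.

1101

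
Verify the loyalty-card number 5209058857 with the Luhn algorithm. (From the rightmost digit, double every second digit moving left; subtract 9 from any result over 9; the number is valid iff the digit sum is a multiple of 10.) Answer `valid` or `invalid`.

From the right, keep odd positions and double even positions (subtract 9 from any doubled value over 9):
  doubled (positions 2,4,...): 1 7 0 0 1 → sum 9
  kept (positions 1,3,...): 7 8 5 9 2 → sum 31
Total = 40.
40 mod 10 = 0, so the number is valid.

valid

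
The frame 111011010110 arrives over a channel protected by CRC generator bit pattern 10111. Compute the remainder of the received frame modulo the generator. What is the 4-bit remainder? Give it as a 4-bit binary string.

Modulo-2 division of 111011010110 by 10111:
  pos 0: 11101 XOR 10111 = 01010
  pos 1: 10101 XOR 10111 = 00010
  pos 4: 10010 XOR 10111 = 00101
  pos 6: 10111 XOR 10111 = 00000
Remainder = 0000 (zero — the frame passes the CRC check).

0000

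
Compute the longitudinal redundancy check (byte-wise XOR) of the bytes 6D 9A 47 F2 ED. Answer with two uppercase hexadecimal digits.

AF

XOR the bytes together:
  start with 0x6D
  0x6D ⊕ 0x9A = 0xF7
  0xF7 ⊕ 0x47 = 0xB0
  0xB0 ⊕ 0xF2 = 0x42
  0x42 ⊕ 0xED = 0xAF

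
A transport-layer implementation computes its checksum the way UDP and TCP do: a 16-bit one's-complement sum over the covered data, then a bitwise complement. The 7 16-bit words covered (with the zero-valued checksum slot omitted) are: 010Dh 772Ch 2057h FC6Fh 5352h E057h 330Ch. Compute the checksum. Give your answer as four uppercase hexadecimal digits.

One's-complement addition (fold any carry out of bit 15 back into bit 0):
  0x010D + 0x772C = 0x07839
  0x7839 + 0x2057 = 0x09890
  0x9890 + 0xFC6F = 0x194FF → wrap carry → 0x9500
  0x9500 + 0x5352 = 0x0E852
  0xE852 + 0xE057 = 0x1C8A9 → wrap carry → 0xC8AA
  0xC8AA + 0x330C = 0x0FBB6
One's-complement sum = 0xFBB6.
Checksum = ~0xFBB6 & 0xFFFF = 0x0449.

0449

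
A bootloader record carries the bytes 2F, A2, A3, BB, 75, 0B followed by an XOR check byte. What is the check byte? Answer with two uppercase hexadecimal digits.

XOR the bytes together:
  start with 0x2F
  0x2F ⊕ 0xA2 = 0x8D
  0x8D ⊕ 0xA3 = 0x2E
  0x2E ⊕ 0xBB = 0x95
  0x95 ⊕ 0x75 = 0xE0
  0xE0 ⊕ 0x0B = 0xEB

EB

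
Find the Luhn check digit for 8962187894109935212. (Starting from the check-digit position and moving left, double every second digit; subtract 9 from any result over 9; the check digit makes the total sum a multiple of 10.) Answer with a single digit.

Partial digits right→left: 2 1 2 5 3 9 9 0 1 4 9 8 7 8 1 2 6 9 8
Double every second digit counting from the check-digit position (so the 1st, 3rd, 5th, ... of the partial from the right).
  doubled (with −9 where >9): 4 4 6 9 2 9 5 2 3 7 → sum 51
  kept as-is: 1 5 9 0 4 8 8 2 9 → sum 46
Total = 51 + 46 = 97.
Check digit = (10 − (97 mod 10)) mod 10 = 3.

3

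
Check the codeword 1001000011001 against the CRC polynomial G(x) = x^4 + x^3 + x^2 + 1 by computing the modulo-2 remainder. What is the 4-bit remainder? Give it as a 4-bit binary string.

Modulo-2 division of 1001000011001 by 11101:
  pos 0: 10010 XOR 11101 = 01111
  pos 1: 11110 XOR 11101 = 00011
  pos 4: 11001 XOR 11101 = 00100
  pos 6: 10010 XOR 11101 = 01111
  pos 7: 11110 XOR 11101 = 00011
Remainder = 0111 (nonzero — an error is detected).

0111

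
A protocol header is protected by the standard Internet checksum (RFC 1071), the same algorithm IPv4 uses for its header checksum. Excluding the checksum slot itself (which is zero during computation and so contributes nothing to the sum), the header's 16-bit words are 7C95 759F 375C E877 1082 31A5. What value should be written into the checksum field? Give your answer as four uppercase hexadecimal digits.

ABCF

One's-complement addition (fold any carry out of bit 15 back into bit 0):
  0x7C95 + 0x759F = 0x0F234
  0xF234 + 0x375C = 0x12990 → wrap carry → 0x2991
  0x2991 + 0xE877 = 0x11208 → wrap carry → 0x1209
  0x1209 + 0x1082 = 0x0228B
  0x228B + 0x31A5 = 0x05430
One's-complement sum = 0x5430.
Checksum = ~0x5430 & 0xFFFF = 0xABCF.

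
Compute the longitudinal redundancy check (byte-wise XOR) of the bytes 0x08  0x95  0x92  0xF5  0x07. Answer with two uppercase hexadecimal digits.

FD

XOR the bytes together:
  start with 0x08
  0x08 ⊕ 0x95 = 0x9D
  0x9D ⊕ 0x92 = 0x0F
  0x0F ⊕ 0xF5 = 0xFA
  0xFA ⊕ 0x07 = 0xFD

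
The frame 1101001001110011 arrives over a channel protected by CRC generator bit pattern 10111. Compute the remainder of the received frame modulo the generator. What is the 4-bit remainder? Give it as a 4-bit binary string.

1000

Modulo-2 division of 1101001001110011 by 10111:
  pos 0: 11010 XOR 10111 = 01101
  pos 1: 11010 XOR 10111 = 01101
  pos 2: 11011 XOR 10111 = 01100
  pos 3: 11000 XOR 10111 = 01111
  pos 4: 11110 XOR 10111 = 01001
  pos 5: 10011 XOR 10111 = 00100
  pos 7: 10011 XOR 10111 = 00100
  pos 9: 10000 XOR 10111 = 00111
  pos 11: 11111 XOR 10111 = 01000
Remainder = 1000 (nonzero — an error is detected).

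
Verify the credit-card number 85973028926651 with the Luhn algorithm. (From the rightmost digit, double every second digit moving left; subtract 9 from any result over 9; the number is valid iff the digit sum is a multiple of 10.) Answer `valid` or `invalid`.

From the right, keep odd positions and double even positions (subtract 9 from any doubled value over 9):
  doubled (positions 2,4,...): 1 3 9 4 6 9 7 → sum 39
  kept (positions 1,3,...): 1 6 2 8 0 7 5 → sum 29
Total = 68.
68 mod 10 = 8, so the number is invalid.

invalid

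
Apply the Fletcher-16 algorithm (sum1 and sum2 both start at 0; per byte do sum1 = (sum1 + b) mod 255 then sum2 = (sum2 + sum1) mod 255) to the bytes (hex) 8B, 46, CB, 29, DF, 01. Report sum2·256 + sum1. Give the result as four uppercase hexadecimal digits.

10A7

Running sums (mod 255):
  after byte 0 (8B): sum1=139, sum2=139
  after byte 1 (46): sum1=209, sum2=93
  after byte 2 (CB): sum1=157, sum2=250
  after byte 3 (29): sum1=198, sum2=193
  after byte 4 (DF): sum1=166, sum2=104
  after byte 5 (01): sum1=167, sum2=16
Checksum = sum2·256 + sum1 = 16·256 + 167 = 4263 = 0x10A7.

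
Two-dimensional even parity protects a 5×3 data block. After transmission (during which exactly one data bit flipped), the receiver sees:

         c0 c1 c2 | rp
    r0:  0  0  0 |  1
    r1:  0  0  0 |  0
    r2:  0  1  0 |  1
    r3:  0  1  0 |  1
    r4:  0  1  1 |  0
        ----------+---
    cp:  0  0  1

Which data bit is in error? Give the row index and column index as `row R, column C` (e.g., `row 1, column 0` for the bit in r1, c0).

row 0, column 1

Recompute each row's even parity and compare to rp:
  r0: data parity 0, sent rp 1 → mismatch
  r1: data parity 0, sent rp 0 → ok
  r2: data parity 1, sent rp 1 → ok
  r3: data parity 1, sent rp 1 → ok
  r4: data parity 0, sent rp 0 → ok
Recompute each column's even parity and compare to cp:
  c0: data parity 0, sent cp 0 → ok
  c1: data parity 1, sent cp 0 → mismatch
  c2: data parity 1, sent cp 1 → ok
Exactly one row (r0) and one column (c1) fail → the flipped bit is at their intersection.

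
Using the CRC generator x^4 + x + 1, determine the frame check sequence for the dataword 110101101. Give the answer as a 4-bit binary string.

1111

Append 4 zeros: 1101011010000. Divide by 10011 (XOR where the leading bit is 1):
  pos 0: 11010 XOR 10011 = 01001
  pos 1: 10011 XOR 10011 = 00000
  pos 6: 10100 XOR 10011 = 00111
  pos 8: 11100 XOR 10011 = 01111
Remainder (last 4 bits) = 1111. This is the CRC / FCS.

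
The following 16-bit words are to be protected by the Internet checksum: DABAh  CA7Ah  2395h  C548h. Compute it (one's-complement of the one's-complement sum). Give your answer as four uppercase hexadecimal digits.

One's-complement addition (fold any carry out of bit 15 back into bit 0):
  0xDABA + 0xCA7A = 0x1A534 → wrap carry → 0xA535
  0xA535 + 0x2395 = 0x0C8CA
  0xC8CA + 0xC548 = 0x18E12 → wrap carry → 0x8E13
One's-complement sum = 0x8E13.
Checksum = ~0x8E13 & 0xFFFF = 0x71EC.

71EC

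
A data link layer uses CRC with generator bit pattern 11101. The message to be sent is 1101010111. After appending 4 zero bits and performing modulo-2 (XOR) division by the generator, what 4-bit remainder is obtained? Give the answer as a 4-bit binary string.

Append 4 zeros: 11010101110000. Divide by 11101 (XOR where the leading bit is 1):
  pos 0: 11010 XOR 11101 = 00111
  pos 2: 11110 XOR 11101 = 00011
  pos 5: 11111 XOR 11101 = 00010
  pos 8: 10000 XOR 11101 = 01101
  pos 9: 11010 XOR 11101 = 00111
Remainder (last 4 bits) = 0111. This is the CRC / FCS.

0111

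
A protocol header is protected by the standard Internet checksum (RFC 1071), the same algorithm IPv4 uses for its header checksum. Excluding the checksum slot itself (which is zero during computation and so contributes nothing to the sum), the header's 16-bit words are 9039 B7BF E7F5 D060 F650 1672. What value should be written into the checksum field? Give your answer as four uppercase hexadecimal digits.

One's-complement addition (fold any carry out of bit 15 back into bit 0):
  0x9039 + 0xB7BF = 0x147F8 → wrap carry → 0x47F9
  0x47F9 + 0xE7F5 = 0x12FEE → wrap carry → 0x2FEF
  0x2FEF + 0xD060 = 0x1004F → wrap carry → 0x0050
  0x0050 + 0xF650 = 0x0F6A0
  0xF6A0 + 0x1672 = 0x10D12 → wrap carry → 0x0D13
One's-complement sum = 0x0D13.
Checksum = ~0x0D13 & 0xFFFF = 0xF2EC.

F2EC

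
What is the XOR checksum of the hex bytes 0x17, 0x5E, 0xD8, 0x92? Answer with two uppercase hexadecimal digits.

XOR the bytes together:
  start with 0x17
  0x17 ⊕ 0x5E = 0x49
  0x49 ⊕ 0xD8 = 0x91
  0x91 ⊕ 0x92 = 0x03

03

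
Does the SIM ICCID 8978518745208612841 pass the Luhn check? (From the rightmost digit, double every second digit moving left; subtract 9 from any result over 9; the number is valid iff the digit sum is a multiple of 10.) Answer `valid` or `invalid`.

invalid

From the right, keep odd positions and double even positions (subtract 9 from any doubled value over 9):
  doubled (positions 2,4,...): 8 4 3 0 1 5 2 7 9 → sum 39
  kept (positions 1,3,...): 1 8 1 8 2 4 8 5 7 8 → sum 52
Total = 91.
91 mod 10 = 1, so the number is invalid.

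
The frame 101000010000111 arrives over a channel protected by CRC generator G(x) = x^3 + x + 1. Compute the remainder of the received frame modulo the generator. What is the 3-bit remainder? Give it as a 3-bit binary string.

Modulo-2 division of 101000010000111 by 1011:
  pos 0: 1010 XOR 1011 = 0001
  pos 3: 1000 XOR 1011 = 0011
  pos 5: 1110 XOR 1011 = 0101
  pos 6: 1010 XOR 1011 = 0001
  pos 9: 1001 XOR 1011 = 0010
  pos 11: 1011 XOR 1011 = 0000
Remainder = 000 (zero — the frame passes the CRC check).

000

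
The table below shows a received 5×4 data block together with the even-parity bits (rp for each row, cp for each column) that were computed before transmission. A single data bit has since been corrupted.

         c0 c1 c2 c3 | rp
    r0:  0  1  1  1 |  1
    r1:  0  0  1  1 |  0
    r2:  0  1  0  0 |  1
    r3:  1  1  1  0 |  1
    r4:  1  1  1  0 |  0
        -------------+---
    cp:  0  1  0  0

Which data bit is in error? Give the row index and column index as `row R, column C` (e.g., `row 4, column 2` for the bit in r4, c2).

row 4, column 1

Recompute each row's even parity and compare to rp:
  r0: data parity 1, sent rp 1 → ok
  r1: data parity 0, sent rp 0 → ok
  r2: data parity 1, sent rp 1 → ok
  r3: data parity 1, sent rp 1 → ok
  r4: data parity 1, sent rp 0 → mismatch
Recompute each column's even parity and compare to cp:
  c0: data parity 0, sent cp 0 → ok
  c1: data parity 0, sent cp 1 → mismatch
  c2: data parity 0, sent cp 0 → ok
  c3: data parity 0, sent cp 0 → ok
Exactly one row (r4) and one column (c1) fail → the flipped bit is at their intersection.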